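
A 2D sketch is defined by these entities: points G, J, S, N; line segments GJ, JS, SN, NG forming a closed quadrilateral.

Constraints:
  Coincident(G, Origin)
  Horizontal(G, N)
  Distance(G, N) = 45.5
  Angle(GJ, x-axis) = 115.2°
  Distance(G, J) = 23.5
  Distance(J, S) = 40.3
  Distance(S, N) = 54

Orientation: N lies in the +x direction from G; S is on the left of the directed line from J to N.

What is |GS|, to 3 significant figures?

51.9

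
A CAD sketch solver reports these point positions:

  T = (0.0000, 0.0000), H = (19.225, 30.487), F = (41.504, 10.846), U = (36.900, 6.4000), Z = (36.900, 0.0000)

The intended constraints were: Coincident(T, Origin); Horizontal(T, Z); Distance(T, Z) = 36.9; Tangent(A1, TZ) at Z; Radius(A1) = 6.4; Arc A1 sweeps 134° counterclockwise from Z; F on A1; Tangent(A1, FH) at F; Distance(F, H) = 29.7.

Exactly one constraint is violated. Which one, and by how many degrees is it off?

Tangent(A1, FH) at F — off by 4.60°.

T = (0.00, 0.00) ✓; T.y = 0.00, Z.y = 0.00 ✓; |TZ| = 36.90 ✓; ∠(UZ, ZT) = 90.00° ✓; |UZ| = 6.400 ✓; bearing(U→F) − bearing(U→Z) = 134.0° ✓; |UF| = 6.400 ✓; ∠(UF, FH) = 85.40° ✗; |FH| = 29.70 ✓.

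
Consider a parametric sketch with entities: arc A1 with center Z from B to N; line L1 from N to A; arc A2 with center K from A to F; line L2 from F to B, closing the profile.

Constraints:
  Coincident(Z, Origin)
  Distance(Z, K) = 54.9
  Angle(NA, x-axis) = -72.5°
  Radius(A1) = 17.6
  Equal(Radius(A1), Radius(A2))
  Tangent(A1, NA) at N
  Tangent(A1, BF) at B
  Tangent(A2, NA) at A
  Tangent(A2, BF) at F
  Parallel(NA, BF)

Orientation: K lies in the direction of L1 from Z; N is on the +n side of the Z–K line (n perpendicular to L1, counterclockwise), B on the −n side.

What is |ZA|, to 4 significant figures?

57.65

The slot axis is L1's direction at -72.5°, so u = (cos -72.5°, sin -72.5°) = (0.3007, -0.9537) and n = (−sin -72.5°, cos -72.5°) = (0.9537, 0.3007). Z is at the origin and K lies 54.9 along u from Z, so K = 54.9·u = (16.51, -52.36). Tangency of A1 to both parallel lines with radius 17.6 puts N and B at Z ± 17.6·n: N = (16.79, 5.292), B = (-16.79, -5.292). Equal radii place A and F the same way about K: A = K + 17.6·n = (33.29, -47.07), F = K − 17.6·n = (-0.2767, -57.65). Then |ZA| = |A − Z| = 57.65.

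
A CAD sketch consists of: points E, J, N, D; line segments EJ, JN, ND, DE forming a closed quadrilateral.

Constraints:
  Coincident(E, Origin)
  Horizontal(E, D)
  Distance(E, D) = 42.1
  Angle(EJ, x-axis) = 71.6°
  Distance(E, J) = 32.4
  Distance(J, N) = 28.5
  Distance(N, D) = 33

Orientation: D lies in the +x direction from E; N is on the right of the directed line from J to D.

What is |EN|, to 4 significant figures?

9.453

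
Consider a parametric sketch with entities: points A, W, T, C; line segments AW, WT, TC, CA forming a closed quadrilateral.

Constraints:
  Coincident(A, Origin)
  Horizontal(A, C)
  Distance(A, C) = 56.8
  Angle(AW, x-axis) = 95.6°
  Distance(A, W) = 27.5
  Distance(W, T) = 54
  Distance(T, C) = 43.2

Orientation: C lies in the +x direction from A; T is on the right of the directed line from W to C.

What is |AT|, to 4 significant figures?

29.31

Checks: |WT| = 54.00 ✓; |TC| = 43.20 ✓.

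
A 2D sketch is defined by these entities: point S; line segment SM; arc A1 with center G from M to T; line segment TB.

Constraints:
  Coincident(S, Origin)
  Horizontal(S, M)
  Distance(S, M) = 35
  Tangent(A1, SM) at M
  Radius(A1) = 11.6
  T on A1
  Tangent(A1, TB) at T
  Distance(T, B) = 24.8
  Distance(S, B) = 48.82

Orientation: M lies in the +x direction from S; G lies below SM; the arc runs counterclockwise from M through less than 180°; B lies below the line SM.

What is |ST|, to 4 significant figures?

27.85

S is at the origin; S and M share the same y with |SM| = 35.0 and M on the +x side, so M = (35.00, 0.000). Tangency of A1 to SM means the radius GM is perpendicular to SM, so G = M + (0, -11.6) = (35.00, -11.60). Since GT ⟂ TB (tangency), |GB| = √(11.6² + 24.8²) = 27.38 regardless of where T sits on A1. So B lies on both circle(S, 48.82) and circle(G, 27.38); the below-SM intersection is B = (30.00, -38.52). T is the foot of the tangent from B: T = (23.77, -14.51).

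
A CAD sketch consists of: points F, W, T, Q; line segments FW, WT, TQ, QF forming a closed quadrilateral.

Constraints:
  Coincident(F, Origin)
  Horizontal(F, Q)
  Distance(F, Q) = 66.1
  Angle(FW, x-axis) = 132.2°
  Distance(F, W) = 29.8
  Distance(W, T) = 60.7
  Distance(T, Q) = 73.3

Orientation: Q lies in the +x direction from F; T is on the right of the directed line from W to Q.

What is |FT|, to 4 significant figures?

34.71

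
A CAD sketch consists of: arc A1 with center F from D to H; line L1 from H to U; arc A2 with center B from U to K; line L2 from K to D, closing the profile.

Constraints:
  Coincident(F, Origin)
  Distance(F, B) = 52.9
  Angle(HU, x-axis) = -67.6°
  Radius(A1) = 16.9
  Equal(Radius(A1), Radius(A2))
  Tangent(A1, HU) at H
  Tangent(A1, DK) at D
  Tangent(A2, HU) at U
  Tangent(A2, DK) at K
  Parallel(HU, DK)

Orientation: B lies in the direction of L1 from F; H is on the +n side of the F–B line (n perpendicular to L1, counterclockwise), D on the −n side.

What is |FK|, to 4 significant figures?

55.53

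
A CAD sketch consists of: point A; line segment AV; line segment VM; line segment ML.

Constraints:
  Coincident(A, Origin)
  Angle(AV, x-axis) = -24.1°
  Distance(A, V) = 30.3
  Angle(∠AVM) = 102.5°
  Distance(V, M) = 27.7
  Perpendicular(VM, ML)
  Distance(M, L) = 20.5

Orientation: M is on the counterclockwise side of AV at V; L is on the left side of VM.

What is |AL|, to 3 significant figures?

35.4

A is at the origin; AV runs at -24.1° with length 30.3, so V = 30.3·(cos -24.1°, sin -24.1°) = (27.7, -12.4). ∠AVM = 102.5°, so VM runs at -24.1° + (180° − 102.5°) = 53.4° from the x-axis; with |VM| = 27.7, M = V + 27.7·(cos 53.4°, sin 53.4°) = (44.2, 9.87). The perpendicularity gives ML at right angles to VM; with |ML| = 20.5 on the left of VM, L = M + 20.5·(-0.803, 0.596) = (27.7, 22.1). Then |AL| = |L − A| = 35.4.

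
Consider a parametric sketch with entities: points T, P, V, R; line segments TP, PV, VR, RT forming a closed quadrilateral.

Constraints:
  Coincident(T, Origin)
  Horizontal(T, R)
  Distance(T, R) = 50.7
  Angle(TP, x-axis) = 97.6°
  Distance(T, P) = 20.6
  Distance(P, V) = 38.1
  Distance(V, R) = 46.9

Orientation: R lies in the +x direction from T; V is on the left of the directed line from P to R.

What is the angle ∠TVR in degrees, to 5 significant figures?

62.479°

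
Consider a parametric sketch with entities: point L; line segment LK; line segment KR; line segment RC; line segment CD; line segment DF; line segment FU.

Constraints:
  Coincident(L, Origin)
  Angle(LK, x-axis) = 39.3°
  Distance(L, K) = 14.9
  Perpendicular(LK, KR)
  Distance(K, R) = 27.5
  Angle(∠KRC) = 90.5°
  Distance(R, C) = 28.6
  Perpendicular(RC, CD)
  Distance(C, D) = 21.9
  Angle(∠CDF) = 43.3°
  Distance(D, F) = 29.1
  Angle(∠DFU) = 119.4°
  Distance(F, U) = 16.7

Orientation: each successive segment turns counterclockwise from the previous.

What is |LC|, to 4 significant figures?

30.95

LK is perpendicular to KR, so KR runs at 129.3°; with |KR| = 27.5, R = (-5.888, 30.72). ∠KRC = 90.5° gives RC at -141.2° from the x-axis; with |RC| = 28.6, C = (-28.18, 12.80). Then |LC| = |C − L| = 30.95.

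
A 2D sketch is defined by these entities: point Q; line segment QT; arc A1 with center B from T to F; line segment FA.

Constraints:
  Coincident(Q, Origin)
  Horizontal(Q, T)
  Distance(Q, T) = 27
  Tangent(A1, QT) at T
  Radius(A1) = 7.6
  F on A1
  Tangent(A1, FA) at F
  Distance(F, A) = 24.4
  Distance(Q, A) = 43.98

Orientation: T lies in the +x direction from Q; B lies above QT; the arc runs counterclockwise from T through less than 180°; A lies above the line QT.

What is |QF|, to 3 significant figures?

35.6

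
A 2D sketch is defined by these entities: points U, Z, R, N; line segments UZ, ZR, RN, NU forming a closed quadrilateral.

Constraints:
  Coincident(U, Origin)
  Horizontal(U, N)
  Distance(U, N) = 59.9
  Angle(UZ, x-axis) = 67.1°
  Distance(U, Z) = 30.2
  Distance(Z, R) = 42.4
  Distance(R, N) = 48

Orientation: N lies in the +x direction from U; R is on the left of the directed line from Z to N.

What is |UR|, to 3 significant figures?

68.3

U is at the origin; UN is horizontal with |UN| = 59.9 and N in +x, so N = (59.9, 0). UZ runs at 67.1° with |UZ| = 30.2, so Z = (11.8, 27.8). R is determined by |ZR| = 42.4 and |RN| = 48.0 together: it lies at the intersection of circle(Z, 42.4) and circle(N, 48.0). With |ZN| = 55.6, the foot of the radical line on ZN is 23.3 from Z and the perpendicular offset is √(42.4² − 23.3²) = 35.5. Taking the left-of-ZN solution: R = (49.6, 46.9).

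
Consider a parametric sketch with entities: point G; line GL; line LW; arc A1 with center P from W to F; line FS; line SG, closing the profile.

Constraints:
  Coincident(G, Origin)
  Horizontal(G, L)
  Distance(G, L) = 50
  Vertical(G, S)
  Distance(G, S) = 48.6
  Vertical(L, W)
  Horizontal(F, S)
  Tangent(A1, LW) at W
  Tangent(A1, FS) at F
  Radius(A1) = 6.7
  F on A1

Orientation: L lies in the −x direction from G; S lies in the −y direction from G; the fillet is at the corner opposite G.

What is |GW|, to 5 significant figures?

65.235

G is at the origin; GL is horizontal with |GL| = 50.0 and L on the −x side, so L = (-50.000, 0.0000). G and S share the same x with |GS| = 48.6 and S on the −y side, so S = (0.0000, -48.600). The virtual corner opposite G is at (-50.000, -48.600). The tangent condition forces PW to be normal to LW and the tangent condition forces PF to be normal to FS, with radius 6.7, so the center P sits 6.7 in from both sides at P = (-43.300, -41.900). That places the tangent points at W = (-50.000, -41.900) on LW and F = (-43.300, -48.600) on FS. Then |GW| = |W − G| = 65.235.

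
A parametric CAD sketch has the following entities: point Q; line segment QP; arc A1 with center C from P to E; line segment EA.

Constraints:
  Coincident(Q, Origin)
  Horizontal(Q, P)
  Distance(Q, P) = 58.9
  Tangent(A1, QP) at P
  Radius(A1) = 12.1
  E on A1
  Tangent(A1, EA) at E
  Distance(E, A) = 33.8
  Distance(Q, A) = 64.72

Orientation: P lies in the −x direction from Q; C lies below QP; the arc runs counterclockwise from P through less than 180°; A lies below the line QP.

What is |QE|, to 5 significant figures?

70.935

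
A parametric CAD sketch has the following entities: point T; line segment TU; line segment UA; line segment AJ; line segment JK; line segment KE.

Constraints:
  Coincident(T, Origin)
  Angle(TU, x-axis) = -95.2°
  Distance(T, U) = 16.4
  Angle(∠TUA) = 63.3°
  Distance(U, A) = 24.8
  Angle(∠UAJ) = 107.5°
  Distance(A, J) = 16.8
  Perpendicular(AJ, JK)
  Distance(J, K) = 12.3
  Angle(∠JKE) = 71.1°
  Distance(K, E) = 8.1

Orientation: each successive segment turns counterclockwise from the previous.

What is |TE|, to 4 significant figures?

11.36

T is at the origin; TU runs at -95.2° with length 16.4, so U = (-1.486, -16.33). ∠TUA = 63.3° gives UA at 21.50° from the x-axis; with |UA| = 24.8, A = (21.59, -7.243). ∠UAJ = 107.5° gives AJ at 94.00° from the x-axis; with |AJ| = 16.8, J = (20.42, 9.516). AJ is perpendicular to JK, so JK runs at -176.0°; with |JK| = 12.3, K = (8.146, 8.658). ∠JKE = 71.1° gives KE at -67.10° from the x-axis; with |KE| = 8.1, E = (11.30, 1.196). Then |TE| = |E − T| = 11.36.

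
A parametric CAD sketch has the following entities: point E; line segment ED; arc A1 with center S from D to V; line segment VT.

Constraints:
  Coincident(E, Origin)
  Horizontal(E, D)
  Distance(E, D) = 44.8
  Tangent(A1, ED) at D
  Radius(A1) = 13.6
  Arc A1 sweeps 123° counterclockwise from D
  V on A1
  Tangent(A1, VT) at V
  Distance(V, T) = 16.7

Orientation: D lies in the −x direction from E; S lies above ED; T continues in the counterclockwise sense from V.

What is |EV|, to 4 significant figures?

39.45

E is at the origin; ED is horizontal with |ED| = 44.8 and D on the −x side, so D = (-44.80, 0.000). Since A1 is tangent to ED there, SD ⟂ ED, so S = D + (0, 13.6) = (-44.80, 13.60). On A1, D sits at bearing -90° from S; a 123° counterclockwise sweep puts V at bearing 33°, so V = S + 13.6·(cos 33°, sin 33°) = (-33.39, 21.01). Then |EV| = |V − E| = 39.45.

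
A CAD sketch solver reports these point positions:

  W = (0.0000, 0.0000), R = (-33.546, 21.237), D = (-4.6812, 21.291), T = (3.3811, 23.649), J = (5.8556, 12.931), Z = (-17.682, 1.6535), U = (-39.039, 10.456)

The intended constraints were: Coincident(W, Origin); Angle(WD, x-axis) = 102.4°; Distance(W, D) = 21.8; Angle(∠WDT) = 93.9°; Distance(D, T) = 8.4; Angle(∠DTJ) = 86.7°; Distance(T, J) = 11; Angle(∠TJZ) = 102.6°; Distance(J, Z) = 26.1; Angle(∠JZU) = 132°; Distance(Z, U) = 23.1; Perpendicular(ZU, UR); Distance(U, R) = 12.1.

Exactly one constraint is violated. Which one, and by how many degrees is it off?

Perpendicular(ZU, UR) — off by 4.60°.

W = (0.00, 0.00) ✓; WD at 102.4° ✓; |WD| = 21.80 ✓; ∠WDT = 93.90° ✓; |DT| = 8.400 ✓; ∠DTJ = 86.70° ✓; |TJ| = 11.00 ✓; ∠TJZ = 102.6° ✓; |JZ| = 26.10 ✓; ∠JZU = 132.0° ✓; |ZU| = 23.10 ✓; ∠(ZU, UR) = 94.60° ✗; |UR| = 12.10 ✓.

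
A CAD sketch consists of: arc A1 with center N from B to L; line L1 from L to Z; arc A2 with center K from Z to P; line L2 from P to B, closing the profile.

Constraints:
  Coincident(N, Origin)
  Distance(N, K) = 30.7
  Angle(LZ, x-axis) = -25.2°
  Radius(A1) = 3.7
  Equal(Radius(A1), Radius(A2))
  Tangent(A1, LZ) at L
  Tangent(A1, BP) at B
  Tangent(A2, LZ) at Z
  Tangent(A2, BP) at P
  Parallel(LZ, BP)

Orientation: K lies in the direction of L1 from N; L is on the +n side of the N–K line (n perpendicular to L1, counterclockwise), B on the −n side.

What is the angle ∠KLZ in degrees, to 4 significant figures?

6.872°

The slot axis is L1's direction at -25.2°, so u = (cos -25.2°, sin -25.2°) = (0.9048, -0.4258) and n = (−sin -25.2°, cos -25.2°) = (0.4258, 0.9048). N is at the origin and K lies 30.7 along u from N, so K = 30.7·u = (27.78, -13.07). Tangency of A1 to both parallel lines with radius 3.7 puts L and B at N ± 3.7·n: L = (1.575, 3.348), B = (-1.575, -3.348). Equal radii place Z and P the same way about K: Z = K + 3.7·n = (29.35, -9.724), P = K − 3.7·n = (26.20, -16.42). Then cos ∠KLZ = LK·LZ / (|LK||LZ|), giving 6.872°.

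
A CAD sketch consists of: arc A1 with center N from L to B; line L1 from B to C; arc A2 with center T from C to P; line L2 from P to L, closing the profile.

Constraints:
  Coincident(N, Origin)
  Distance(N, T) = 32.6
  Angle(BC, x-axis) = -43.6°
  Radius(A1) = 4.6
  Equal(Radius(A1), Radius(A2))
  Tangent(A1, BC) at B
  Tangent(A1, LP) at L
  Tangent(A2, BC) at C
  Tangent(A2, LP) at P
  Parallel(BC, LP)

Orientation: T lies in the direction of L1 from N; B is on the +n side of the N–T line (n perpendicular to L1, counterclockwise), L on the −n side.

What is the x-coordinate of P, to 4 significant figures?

20.44

The slot axis is L1's direction at -43.6°, so u = (cos -43.6°, sin -43.6°) = (0.7242, -0.6896) and n = (−sin -43.6°, cos -43.6°) = (0.6896, 0.7242). N is at the origin and T lies 32.6 along u from N, so T = 32.6·u = (23.61, -22.48). Tangency of A1 to both parallel lines with radius 4.6 puts B and L at N ± 4.6·n: B = (3.172, 3.331), L = (-3.172, -3.331). Equal radii place C and P the same way about T: C = T + 4.6·n = (26.78, -19.15), P = T − 4.6·n = (20.44, -25.81). So P.x = 20.44.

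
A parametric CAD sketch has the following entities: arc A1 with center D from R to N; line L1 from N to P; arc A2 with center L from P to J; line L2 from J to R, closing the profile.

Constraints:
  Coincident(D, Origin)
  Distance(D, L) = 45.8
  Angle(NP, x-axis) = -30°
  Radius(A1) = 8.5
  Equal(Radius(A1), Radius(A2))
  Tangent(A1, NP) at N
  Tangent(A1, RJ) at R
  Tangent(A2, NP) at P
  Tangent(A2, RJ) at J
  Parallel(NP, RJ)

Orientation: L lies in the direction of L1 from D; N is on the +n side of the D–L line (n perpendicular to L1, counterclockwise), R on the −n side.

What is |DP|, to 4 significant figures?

46.58

Tangency of A1 to both parallel lines with radius 8.5 puts N and R at D ± 8.5·n: N = (4.250, 7.361), R = (-4.250, -7.361). Equal radii place P and J the same way about L: P = L + 8.5·n = (43.91, -15.54), J = L − 8.5·n = (35.41, -30.26). Then |DP| = |P − D| = 46.58.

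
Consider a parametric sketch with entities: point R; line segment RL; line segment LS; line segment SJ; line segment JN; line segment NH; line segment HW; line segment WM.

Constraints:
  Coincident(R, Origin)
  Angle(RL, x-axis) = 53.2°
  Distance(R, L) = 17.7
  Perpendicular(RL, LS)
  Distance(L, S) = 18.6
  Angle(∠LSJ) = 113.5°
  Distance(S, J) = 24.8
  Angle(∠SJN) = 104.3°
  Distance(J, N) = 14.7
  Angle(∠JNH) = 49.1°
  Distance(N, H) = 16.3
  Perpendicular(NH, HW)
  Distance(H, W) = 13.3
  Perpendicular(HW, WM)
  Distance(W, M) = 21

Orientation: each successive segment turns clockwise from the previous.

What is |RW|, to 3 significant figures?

31.1

R is at the origin; RL runs at 53.2° with length 17.7, so L = (10.6, 14.2). The perpendicularity gives LS at right angles to RL, so LS runs at -36.8°; with |LS| = 18.6, S = (25.5, 3.03). ∠LSJ = 113.5° gives SJ at -103° from the x-axis; with |SJ| = 24.8, J = (19.8, -21.1). ∠SJN = 104.3° gives JN at -179° from the x-axis; with |JN| = 14.7, N = (5.09, -21.4). ∠JNH = 49.1° gives NH at 50.1° from the x-axis; with |NH| = 16.3, H = (15.5, -8.86). NH is perpendicular to HW, so HW runs at -39.9°; with |HW| = 13.3, W = (25.8, -17.4). Then |RW| = |W − R| = 31.1.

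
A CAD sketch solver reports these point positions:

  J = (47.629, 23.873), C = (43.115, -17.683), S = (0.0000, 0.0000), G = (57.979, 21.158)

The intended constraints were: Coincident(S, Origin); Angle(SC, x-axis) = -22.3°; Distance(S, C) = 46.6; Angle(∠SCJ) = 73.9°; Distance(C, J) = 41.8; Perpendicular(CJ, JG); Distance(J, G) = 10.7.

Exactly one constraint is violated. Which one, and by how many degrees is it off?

Perpendicular(CJ, JG) — off by 8.50°.

S = (0.00, 0.00) ✓; SC at -22.30° ✓; |SC| = 46.60 ✓; ∠SCJ = 73.90° ✓; |CJ| = 41.80 ✓; ∠(CJ, JG) = 98.50° ✗; |JG| = 10.70 ✓.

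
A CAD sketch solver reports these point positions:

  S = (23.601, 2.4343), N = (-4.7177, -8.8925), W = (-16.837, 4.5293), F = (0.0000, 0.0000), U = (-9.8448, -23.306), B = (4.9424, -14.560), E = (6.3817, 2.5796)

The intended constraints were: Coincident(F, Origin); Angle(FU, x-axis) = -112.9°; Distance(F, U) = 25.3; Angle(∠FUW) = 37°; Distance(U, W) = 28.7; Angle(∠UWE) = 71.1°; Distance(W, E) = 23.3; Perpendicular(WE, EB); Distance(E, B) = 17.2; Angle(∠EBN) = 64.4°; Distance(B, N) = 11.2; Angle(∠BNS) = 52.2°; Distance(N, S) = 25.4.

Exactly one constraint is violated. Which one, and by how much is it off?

Distance(N, S) = 25.4 — off by 5.10.

F = (0.00, 0.00) ✓; FU at -112.9° ✓; |FU| = 25.30 ✓; ∠FUW = 37.00° ✓; |UW| = 28.70 ✓; ∠UWE = 71.10° ✓; |WE| = 23.30 ✓; ∠(WE, EB) = 90.00° ✓; |EB| = 17.20 ✓; ∠EBN = 64.40° ✓; |BN| = 11.20 ✓; ∠BNS = 52.20° ✓; |NS| = 30.50 ✗.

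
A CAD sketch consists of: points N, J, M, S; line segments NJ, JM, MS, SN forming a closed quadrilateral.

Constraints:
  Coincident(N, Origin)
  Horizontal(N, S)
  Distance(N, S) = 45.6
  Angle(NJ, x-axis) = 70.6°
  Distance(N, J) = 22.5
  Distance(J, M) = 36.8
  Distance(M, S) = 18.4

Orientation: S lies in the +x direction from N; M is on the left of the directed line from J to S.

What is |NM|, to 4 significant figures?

47.82

N is at the origin; N and S share the same y with |NS| = 45.6 and S in +x, so S = (45.6, 0). NJ runs at 70.6° with |NJ| = 22.5, so J = (7.474, 21.22). M is determined by |JM| = 36.8 and |MS| = 18.4 together: it lies at the intersection of circle(J, 36.8) and circle(S, 18.4). With |JS| = 43.64, the foot of the radical line on JS is 33.46 from J and the perpendicular offset is √(36.8² − 33.46²) = 15.33. Taking the left-of-JS solution: M = (44.16, 18.34).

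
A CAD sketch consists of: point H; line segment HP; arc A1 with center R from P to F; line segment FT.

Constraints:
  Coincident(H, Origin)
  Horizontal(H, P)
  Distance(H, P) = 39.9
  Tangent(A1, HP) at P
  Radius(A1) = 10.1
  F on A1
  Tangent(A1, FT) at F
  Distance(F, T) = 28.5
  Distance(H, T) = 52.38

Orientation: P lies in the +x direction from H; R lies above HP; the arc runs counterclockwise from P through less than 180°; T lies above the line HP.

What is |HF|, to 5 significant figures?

50.928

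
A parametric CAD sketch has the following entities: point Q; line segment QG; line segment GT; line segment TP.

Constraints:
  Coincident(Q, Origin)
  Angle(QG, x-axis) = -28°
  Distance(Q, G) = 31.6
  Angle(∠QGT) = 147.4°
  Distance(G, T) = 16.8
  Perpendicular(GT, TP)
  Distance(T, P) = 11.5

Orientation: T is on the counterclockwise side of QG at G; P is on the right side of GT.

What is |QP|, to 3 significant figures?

52.0

Q is at the origin; QG runs at -28.0° with length 31.6, so G = 31.6·(cos -28.0°, sin -28.0°) = (27.9, -14.8). ∠QGT = 147.4°, so GT runs at -28.0° + (180° − 147.4°) = 4.60° from the x-axis; with |GT| = 16.8, T = G + 16.8·(cos 4.60°, sin 4.60°) = (44.6, -13.5). The perpendicularity gives TP at right angles to GT; with |TP| = 11.5 on the right of GT, P = T + 11.5·(0.0802, -0.997) = (45.6, -25.0). Then |QP| = |P − Q| = 52.0.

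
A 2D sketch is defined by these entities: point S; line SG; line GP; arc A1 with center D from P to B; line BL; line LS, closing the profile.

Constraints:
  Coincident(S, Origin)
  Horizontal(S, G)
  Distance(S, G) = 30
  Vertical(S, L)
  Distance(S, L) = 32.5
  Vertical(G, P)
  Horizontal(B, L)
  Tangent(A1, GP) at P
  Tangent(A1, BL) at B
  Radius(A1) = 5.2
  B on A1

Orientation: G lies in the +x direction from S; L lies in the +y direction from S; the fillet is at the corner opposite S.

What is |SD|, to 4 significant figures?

36.88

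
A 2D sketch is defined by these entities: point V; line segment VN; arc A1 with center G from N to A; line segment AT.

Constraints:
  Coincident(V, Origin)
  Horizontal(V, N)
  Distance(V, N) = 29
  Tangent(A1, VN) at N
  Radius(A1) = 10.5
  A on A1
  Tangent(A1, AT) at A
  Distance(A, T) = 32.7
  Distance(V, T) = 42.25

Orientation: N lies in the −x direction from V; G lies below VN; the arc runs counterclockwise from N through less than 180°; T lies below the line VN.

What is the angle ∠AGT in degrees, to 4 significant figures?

72.20°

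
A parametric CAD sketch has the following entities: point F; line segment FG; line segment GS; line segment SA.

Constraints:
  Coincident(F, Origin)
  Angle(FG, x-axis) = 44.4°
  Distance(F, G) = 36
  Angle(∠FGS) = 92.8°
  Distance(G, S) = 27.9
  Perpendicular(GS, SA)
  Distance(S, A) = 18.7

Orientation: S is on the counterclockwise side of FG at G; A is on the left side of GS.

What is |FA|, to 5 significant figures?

34.314

∠FGS = 92.8°, so GS runs at 44.4° + (180° − 92.8°) = 131.60° from the x-axis; with |GS| = 27.9, S = G + 27.9·(cos 131.60°, sin 131.60°) = (7.1975, 46.051). GS is perpendicular to SA; with |SA| = 18.7 on the left of GS, A = S + 18.7·(-0.74780, -0.66393) = (-6.7863, 33.636). Then |FA| = |A − F| = 34.314.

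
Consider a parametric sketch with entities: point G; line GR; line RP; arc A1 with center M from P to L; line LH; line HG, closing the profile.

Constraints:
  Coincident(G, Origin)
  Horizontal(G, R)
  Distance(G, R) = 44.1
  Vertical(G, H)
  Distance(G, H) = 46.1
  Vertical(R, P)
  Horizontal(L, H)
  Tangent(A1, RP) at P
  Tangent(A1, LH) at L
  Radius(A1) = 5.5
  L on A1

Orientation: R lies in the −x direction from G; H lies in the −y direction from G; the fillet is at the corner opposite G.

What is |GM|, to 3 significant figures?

56.0

G is at the origin; GR is horizontal with |GR| = 44.1 and R on the −x side, so R = (-44.1, 0.00). G and H share the same x with |GH| = 46.1 and H on the −y side, so H = (0.00, -46.1). The virtual corner opposite G is at (-44.1, -46.1). A1 meets RP tangentially, so MP is at right angles to RP and A1 meets LH tangentially, so ML is at right angles to LH, with radius 5.5, so the center M sits 5.5 in from both sides at M = (-38.6, -40.6). Then |GM| = |M − G| = 56.0.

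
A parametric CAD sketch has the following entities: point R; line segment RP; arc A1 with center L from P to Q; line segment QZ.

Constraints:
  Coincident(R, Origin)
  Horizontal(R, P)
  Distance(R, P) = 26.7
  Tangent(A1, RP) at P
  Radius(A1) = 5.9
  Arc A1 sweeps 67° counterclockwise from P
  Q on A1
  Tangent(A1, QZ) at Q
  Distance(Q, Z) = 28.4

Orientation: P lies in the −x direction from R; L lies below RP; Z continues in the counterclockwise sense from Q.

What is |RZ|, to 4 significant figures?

52.47

R is at the origin; RP is horizontal with |RP| = 26.7 and P on the −x side, so P = (-26.70, 0.000). The tangent condition forces LP to be normal to RP, so L = P + (0, -5.9) = (-26.70, -5.900). On A1, P sits at bearing 90° from L; a 67° counterclockwise sweep puts Q at bearing 157°, so Q = L + 5.9·(cos 157°, sin 157°) = (-32.13, -3.595). The tangent condition forces LQ to be normal to QZ, so QZ runs along (−sin 157°, cos 157°); with |QZ| = 28.4, Z = (-43.23, -29.74). Then |RZ| = |Z − R| = 52.47.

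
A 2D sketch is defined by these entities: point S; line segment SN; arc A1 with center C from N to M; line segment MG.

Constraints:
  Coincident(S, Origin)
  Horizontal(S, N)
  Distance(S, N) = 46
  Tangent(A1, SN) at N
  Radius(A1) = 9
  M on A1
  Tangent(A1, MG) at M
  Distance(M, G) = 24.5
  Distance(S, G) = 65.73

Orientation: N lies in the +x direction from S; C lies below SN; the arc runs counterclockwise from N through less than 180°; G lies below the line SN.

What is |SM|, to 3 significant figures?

42.5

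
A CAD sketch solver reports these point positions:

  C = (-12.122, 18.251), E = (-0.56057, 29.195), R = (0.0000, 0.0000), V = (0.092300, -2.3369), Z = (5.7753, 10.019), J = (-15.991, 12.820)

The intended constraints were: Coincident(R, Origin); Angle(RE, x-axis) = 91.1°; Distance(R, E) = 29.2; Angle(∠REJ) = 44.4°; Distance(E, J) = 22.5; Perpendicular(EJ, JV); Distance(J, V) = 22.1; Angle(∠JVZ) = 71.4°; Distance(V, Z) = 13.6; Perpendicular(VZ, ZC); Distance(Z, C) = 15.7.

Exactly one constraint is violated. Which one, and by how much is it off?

Distance(Z, C) = 15.7 — off by 4.00.

R = (0.00, 0.00) ✓; RE at 91.10° ✓; |RE| = 29.20 ✓; ∠REJ = 44.40° ✓; |EJ| = 22.50 ✓; ∠(EJ, JV) = 90.00° ✓; |JV| = 22.10 ✓; ∠JVZ = 71.40° ✓; |VZ| = 13.60 ✓; ∠(VZ, ZC) = 90.00° ✓; |ZC| = 19.70 ✗.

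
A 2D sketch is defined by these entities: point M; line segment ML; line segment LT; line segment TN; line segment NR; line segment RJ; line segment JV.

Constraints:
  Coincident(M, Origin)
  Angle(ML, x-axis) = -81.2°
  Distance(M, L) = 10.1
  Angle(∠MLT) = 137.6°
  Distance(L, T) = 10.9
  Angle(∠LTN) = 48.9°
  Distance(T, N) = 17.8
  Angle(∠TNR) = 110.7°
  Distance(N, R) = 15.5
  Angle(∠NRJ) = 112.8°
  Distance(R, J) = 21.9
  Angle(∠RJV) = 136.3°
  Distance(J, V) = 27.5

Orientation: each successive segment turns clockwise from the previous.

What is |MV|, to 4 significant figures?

42.39

M is at the origin; ML runs at -81.2° with length 10.1, so L = (1.545, -9.981). ∠MLT = 137.6° gives LT at -123.6° from the x-axis; with |LT| = 10.9, T = (-4.487, -19.06). ∠LTN = 48.9° gives TN at 105.3° from the x-axis; with |TN| = 17.8, N = (-9.184, -1.891). ∠TNR = 110.7° gives NR at 36.00° from the x-axis; with |NR| = 15.5, R = (3.356, 7.220). ∠NRJ = 112.8° gives RJ at -31.20° from the x-axis; with |RJ| = 21.9, J = (22.09, -4.125). ∠RJV = 136.3° gives JV at -74.90° from the x-axis; with |JV| = 27.5, V = (29.25, -30.68). Then |MV| = |V − M| = 42.39.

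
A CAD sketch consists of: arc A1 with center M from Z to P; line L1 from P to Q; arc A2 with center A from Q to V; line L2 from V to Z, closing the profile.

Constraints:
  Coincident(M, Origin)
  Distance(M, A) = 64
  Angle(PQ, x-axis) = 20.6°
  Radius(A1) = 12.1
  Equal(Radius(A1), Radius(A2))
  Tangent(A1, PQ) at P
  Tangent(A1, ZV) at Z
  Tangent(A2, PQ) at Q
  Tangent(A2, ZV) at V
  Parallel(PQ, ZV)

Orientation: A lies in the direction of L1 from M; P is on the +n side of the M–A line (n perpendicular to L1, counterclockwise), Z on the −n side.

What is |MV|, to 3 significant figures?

65.1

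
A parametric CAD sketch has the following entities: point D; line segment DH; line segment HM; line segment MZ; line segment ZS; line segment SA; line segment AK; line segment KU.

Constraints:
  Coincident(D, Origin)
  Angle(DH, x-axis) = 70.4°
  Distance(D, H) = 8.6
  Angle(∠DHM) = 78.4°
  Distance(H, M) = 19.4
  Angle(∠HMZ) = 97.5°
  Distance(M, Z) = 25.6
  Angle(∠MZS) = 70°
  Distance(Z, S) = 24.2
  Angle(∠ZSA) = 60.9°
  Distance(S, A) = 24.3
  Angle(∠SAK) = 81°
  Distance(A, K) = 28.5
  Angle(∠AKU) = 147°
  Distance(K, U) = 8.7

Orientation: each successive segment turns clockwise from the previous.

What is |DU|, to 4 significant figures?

40.59

D is at the origin; DH runs at 70.4° with length 8.6, so H = (2.885, 8.102). ∠DHM = 78.4° gives HM at -31.20° from the x-axis; with |HM| = 19.4, M = (19.48, -1.948). ∠HMZ = 97.5° gives MZ at -113.7° from the x-axis; with |MZ| = 25.6, Z = (9.189, -25.39). ∠MZS = 70.0° gives ZS at 136.3° from the x-axis; with |ZS| = 24.2, S = (-8.307, -8.670). ∠ZSA = 60.9° gives SA at 17.20° from the x-axis; with |SA| = 24.3, A = (14.91, -1.484). ∠SAK = 81.0° gives AK at -81.80° from the x-axis; with |AK| = 28.5, K = (18.97, -29.69). ∠AKU = 147.0° gives KU at -114.8° from the x-axis; with |KU| = 8.7, U = (15.32, -37.59). Then |DU| = |U − D| = 40.59.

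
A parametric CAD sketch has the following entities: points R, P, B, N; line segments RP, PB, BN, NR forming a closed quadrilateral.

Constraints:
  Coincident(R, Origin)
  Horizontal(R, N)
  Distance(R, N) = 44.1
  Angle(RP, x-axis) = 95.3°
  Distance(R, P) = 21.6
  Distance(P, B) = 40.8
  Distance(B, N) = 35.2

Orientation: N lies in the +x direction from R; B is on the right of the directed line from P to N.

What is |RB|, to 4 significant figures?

20.95

Checks: |PB| = 40.80 ✓; |BN| = 35.20 ✓.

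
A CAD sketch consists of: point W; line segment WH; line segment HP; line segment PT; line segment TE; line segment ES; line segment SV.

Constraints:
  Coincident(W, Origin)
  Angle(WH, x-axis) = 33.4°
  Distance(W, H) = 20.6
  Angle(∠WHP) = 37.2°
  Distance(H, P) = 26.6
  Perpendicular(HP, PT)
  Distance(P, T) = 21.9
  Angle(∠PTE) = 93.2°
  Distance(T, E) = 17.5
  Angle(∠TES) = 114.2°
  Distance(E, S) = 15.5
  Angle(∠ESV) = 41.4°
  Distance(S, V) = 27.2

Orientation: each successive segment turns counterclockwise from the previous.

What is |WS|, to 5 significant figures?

14.796

W is at the origin; WH runs at 33.4° with length 20.6, so H = (17.198, 11.340). ∠WHP = 37.2° gives HP at 176.20° from the x-axis; with |HP| = 26.6, P = (-9.3437, 13.103). HP ⟂ PT, so PT runs at -93.800°; with |PT| = 21.9, T = (-10.795, -8.7491). ∠PTE = 93.2° gives TE at -7.0000° from the x-axis; with |TE| = 17.5, E = (6.5745, -10.882). ∠TES = 114.2° gives ES at 58.800° from the x-axis; with |ES| = 15.5, S = (14.604, 2.3764). Then |WS| = |S − W| = 14.796.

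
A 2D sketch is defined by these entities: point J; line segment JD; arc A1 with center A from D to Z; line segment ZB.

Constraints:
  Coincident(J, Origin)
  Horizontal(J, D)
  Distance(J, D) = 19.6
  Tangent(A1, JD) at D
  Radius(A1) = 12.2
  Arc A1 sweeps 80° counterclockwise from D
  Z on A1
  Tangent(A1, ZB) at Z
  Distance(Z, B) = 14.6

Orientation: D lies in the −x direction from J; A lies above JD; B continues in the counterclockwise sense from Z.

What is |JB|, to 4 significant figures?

24.98

J is at the origin; JD is horizontal with |JD| = 19.6 and D on the −x side, so D = (-19.60, 0.000). Tangency of A1 to JD means the radius AD is perpendicular to JD, so A = D + (0, 12.2) = (-19.60, 12.20). On A1, D sits at bearing -90° from A; an 80° counterclockwise sweep puts Z at bearing -10°, so Z = A + 12.2·(cos -10°, sin -10°) = (-7.585, 10.08). Since A1 is tangent to ZB there, AZ ⟂ ZB, so ZB runs along (−sin -10°, cos -10°); with |ZB| = 14.6, B = (-5.050, 24.46). Then |JB| = |B − J| = 24.98.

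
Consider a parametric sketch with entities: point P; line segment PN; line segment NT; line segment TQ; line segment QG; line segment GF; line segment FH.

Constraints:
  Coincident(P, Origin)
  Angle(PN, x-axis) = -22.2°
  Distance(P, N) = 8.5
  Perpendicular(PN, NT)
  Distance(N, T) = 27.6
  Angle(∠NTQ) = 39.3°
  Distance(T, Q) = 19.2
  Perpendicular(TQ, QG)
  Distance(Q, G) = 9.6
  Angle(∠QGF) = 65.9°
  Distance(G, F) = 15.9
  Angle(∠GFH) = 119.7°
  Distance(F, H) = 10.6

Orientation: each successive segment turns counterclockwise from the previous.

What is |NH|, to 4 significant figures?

30.57

P is at the origin; PN runs at -22.2° with length 8.5, so N = (7.870, -3.212). PN ⟂ NT, so NT runs at 67.80°; with |NT| = 27.6, T = (18.30, 22.34). ∠NTQ = 39.3° gives TQ at -151.5° from the x-axis; with |TQ| = 19.2, Q = (1.425, 13.18). TQ is perpendicular to QG, so QG runs at -61.50°; with |QG| = 9.6, G = (6.006, 4.744). ∠QGF = 65.9° gives GF at 52.60° from the x-axis; with |GF| = 15.9, F = (15.66, 17.38). ∠GFH = 119.7° gives FH at 112.9° from the x-axis; with |FH| = 10.6, H = (11.54, 27.14). Then |NH| = |H − N| = 30.57.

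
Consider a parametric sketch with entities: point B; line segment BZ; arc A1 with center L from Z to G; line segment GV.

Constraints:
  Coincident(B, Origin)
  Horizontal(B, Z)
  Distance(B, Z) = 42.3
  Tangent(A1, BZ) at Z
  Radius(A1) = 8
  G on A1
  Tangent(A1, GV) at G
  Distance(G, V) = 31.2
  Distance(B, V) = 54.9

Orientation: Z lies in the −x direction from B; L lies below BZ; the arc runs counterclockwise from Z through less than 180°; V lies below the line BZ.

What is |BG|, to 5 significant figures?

50.906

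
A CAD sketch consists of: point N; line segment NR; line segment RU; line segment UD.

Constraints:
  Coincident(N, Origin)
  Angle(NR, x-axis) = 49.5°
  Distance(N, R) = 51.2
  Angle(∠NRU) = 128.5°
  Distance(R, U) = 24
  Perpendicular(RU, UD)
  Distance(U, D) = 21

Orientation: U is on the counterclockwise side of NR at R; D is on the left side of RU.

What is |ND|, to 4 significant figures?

59.04

N is at the origin; NR runs at 49.5° with length 51.2, so R = 51.2·(cos 49.5°, sin 49.5°) = (33.25, 38.93). ∠NRU = 128.5°, so RU runs at 49.5° + (180° − 128.5°) = 101.0° from the x-axis; with |RU| = 24.0, U = R + 24.0·(cos 101.0°, sin 101.0°) = (28.67, 62.49). The perpendicularity gives UD at right angles to RU; with |UD| = 21.0 on the left of RU, D = U + 21.0·(-0.9816, -0.1908) = (8.058, 58.48). Then |ND| = |D − N| = 59.04.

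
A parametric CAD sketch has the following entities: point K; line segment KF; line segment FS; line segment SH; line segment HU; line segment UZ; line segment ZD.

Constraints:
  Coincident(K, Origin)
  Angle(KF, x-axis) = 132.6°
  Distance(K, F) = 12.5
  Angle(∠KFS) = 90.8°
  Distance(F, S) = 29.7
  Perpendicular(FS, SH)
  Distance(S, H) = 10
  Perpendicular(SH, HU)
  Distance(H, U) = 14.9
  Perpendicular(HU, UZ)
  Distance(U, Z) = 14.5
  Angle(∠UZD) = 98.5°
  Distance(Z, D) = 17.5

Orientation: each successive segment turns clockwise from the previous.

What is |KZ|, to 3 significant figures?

22.7

K is at the origin; KF runs at 132.6° with length 12.5, so F = (-8.46, 9.20). ∠KFS = 90.8° gives FS at 43.4° from the x-axis; with |FS| = 29.7, S = (13.1, 29.6). FS ⟂ SH, so SH runs at -46.6°; with |SH| = 10.0, H = (20.0, 22.3). The perpendicularity gives HU at right angles to SH, so HU runs at -137°; with |HU| = 14.9, U = (9.16, 12.1). HU ⟂ UZ, so UZ runs at 133°; with |UZ| = 14.5, Z = (-0.800, 22.6). Then |KZ| = |Z − K| = 22.7.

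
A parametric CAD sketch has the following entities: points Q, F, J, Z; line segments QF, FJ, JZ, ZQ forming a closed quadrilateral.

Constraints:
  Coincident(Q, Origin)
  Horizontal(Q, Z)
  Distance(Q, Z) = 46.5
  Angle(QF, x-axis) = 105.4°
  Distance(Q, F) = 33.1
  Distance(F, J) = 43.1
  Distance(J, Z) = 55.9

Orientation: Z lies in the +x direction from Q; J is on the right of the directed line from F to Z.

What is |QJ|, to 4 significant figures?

13.91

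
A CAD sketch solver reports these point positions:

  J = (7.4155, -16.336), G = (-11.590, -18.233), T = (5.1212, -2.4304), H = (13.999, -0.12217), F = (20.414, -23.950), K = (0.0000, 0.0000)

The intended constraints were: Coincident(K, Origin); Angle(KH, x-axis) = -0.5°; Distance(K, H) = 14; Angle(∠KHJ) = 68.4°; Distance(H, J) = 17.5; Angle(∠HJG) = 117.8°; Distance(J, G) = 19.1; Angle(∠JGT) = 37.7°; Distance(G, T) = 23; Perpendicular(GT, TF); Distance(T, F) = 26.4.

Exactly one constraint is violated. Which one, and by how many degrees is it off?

Perpendicular(GT, TF) — off by 8.00°.

K = (0.00, 0.00) ✓; KH at -0.5000° ✓; |KH| = 14.00 ✓; ∠KHJ = 68.40° ✓; |HJ| = 17.50 ✓; ∠HJG = 117.8° ✓; |JG| = 19.10 ✓; ∠JGT = 37.70° ✓; |GT| = 23.00 ✓; ∠(GT, TF) = 98.00° ✗; |TF| = 26.40 ✓.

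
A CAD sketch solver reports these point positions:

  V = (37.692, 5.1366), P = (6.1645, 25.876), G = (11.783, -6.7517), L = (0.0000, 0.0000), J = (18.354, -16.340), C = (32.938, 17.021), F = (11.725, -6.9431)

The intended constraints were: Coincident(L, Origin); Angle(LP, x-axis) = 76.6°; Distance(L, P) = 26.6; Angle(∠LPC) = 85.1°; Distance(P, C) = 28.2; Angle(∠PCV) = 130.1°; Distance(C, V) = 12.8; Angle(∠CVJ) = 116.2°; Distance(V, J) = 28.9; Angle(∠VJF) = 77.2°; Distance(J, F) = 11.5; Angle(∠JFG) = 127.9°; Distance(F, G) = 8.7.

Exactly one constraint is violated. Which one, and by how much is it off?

Distance(F, G) = 8.7 — off by 8.50.

L = (0.00, 0.00) ✓; LP at 76.60° ✓; |LP| = 26.60 ✓; ∠LPC = 85.10° ✓; |PC| = 28.20 ✓; ∠PCV = 130.1° ✓; |CV| = 12.80 ✓; ∠CVJ = 116.2° ✓; |VJ| = 28.90 ✓; ∠VJF = 77.20° ✓; |JF| = 11.50 ✓; ∠JFG = 127.9° ✓; |FG| = 0.2000 ✗.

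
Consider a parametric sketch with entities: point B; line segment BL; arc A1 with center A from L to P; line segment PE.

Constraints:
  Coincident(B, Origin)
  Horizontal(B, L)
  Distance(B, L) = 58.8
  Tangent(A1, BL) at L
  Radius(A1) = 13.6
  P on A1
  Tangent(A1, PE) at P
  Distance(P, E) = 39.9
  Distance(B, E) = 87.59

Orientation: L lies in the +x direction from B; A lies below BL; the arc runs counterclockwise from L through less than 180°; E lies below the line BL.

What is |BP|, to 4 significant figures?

51.66

B is at the origin; BL is horizontal with |BL| = 58.8 and L on the +x side, so L = (58.80, 0.000). A1 meets BL tangentially, so AL is at right angles to BL, so A = L + (0, -13.6) = (58.80, -13.60). Since AP ⟂ PE (tangency), |AE| = √(13.6² + 39.9²) = 42.15 regardless of where P sits on A1. So E lies on both circle(B, 87.59) and circle(A, 42.15); the below-BL intersection is E = (68.46, -54.63). P is the foot of the tangent from E: P = (47.28, -20.82).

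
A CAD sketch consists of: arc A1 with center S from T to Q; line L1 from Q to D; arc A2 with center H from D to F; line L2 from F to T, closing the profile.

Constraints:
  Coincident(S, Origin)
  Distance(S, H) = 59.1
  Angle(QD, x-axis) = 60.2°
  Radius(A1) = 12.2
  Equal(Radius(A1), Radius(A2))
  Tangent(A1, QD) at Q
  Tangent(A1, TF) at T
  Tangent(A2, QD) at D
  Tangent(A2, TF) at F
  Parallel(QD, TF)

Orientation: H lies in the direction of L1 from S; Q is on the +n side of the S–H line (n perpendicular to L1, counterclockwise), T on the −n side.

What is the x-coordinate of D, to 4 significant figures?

18.78

Tangency of A1 to both parallel lines with radius 12.2 puts Q and T at S ± 12.2·n: Q = (-10.59, 6.063), T = (10.59, -6.063). Equal radii place D and F the same way about H: D = H + 12.2·n = (18.78, 57.35), F = H − 12.2·n = (39.96, 45.22). So D.x = 18.78.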